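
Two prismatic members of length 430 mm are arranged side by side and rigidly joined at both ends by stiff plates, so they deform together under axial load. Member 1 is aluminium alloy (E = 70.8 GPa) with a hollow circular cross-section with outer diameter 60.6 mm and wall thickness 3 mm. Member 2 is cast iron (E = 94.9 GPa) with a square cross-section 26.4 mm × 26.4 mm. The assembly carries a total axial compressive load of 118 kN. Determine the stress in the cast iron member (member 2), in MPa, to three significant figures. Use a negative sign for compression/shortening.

A_1 = 542.9 mm².
A_2 = 697 mm².
Equal strain + equilibrium ⇒ each member carries load in proportion to AE: A₁E₁ = 38430000 N, A₂E₂ = 66140000 N, ΣAE = 104600000 N.
σ₂ = P·E₂/ΣAE = -118000·94900/104600000 = -107.1 MPa.

-107 MPa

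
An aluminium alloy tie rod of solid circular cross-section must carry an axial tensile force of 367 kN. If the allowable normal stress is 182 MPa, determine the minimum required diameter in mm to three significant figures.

Required area A ≥ P/σ_allow = 367000/182 = 2016 mm².
For a solid circular section, d ≥ √(4A/π) = 50.67 mm.

50.7 mm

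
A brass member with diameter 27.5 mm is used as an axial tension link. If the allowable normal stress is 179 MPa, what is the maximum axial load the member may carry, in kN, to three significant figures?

A = 594 mm².
P_max = σ_allow · A = 179 · 594 = 106300 N = 106.3 kN.

106 kN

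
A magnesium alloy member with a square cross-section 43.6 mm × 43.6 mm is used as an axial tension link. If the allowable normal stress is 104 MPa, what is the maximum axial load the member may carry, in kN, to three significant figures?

198 kN

A = 1901 mm².
P_max = σ_allow · A = 104 · 1901 = 197700 N = 197.7 kN.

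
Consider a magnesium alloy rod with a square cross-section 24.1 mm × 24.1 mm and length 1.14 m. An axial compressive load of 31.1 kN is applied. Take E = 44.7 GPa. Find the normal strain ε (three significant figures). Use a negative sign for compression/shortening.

A = 580.8 mm².
σ = N/A = -53.55 MPa; ε = σ/E = -53.55/44700 = -1.198e-03.

-0.00120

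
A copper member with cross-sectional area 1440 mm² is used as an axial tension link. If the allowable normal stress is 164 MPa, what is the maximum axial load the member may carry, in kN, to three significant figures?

236 kN

P_max = σ_allow · A = 164 · 1440 = 236200 N = 236.2 kN.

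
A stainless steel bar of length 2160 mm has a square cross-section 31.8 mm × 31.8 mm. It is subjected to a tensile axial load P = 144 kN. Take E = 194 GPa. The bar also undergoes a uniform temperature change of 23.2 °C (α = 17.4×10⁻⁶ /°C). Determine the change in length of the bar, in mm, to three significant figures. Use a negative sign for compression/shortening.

2.46 mm

A = 1011 mm².
δ_mech = NL/(AE) = 144000·2160/(1011·194000) = 1.585 mm.
δ_thermal = αLΔT = 17.4e-6·2160·23.2 = 0.8719 mm.
δ = δ_mech + δ_thermal = 2.457 mm.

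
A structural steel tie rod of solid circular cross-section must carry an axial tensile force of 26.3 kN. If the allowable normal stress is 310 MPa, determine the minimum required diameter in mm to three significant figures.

Required area A ≥ P/σ_allow = 26300/310 = 84.84 mm².
For a solid circular section, d ≥ √(4A/π) = 10.39 mm.

10.4 mm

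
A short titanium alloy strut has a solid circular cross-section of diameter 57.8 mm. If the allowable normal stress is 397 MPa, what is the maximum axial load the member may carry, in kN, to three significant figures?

A = 2624 mm².
P_max = σ_allow · A = 397 · 2624 = 1042000 N = 1042 kN.

1040 kN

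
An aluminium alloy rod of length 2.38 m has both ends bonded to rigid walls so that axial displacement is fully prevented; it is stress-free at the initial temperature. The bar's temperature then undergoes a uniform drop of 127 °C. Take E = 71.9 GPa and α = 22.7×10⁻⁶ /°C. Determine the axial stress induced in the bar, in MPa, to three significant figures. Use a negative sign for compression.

Free thermal expansion αLΔT = 22.7e-6 · 2380 · -127 = -6.861 mm.
The walls impose strain ε = −(-6.861)/2380 = 2.8829e-03; σ = Eε = 71900 · 2.8829e-03 = 207.3 MPa.

207 MPa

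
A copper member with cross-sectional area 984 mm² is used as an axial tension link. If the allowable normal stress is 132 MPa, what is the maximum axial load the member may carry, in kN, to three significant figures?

P_max = σ_allow · A = 132 · 984 = 129900 N = 129.9 kN.

130 kN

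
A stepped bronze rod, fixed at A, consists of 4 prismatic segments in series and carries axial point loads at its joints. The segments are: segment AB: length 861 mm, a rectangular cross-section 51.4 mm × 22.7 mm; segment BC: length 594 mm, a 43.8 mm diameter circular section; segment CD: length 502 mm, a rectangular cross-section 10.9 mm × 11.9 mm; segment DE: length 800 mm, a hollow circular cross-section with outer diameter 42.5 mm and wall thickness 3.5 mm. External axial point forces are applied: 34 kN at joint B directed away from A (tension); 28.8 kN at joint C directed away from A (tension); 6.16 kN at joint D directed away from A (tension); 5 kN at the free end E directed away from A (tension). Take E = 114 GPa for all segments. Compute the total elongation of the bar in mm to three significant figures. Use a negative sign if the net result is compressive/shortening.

1.08 mm

Internal axial forces (sectioning from the free end, tension +): N_DE = 5 kN, N_CD = 11.16 kN, N_BC = 39.96 kN, N_AB = 73.96 kN.
A_AB = 1167 mm².
A_BC = 1507 mm².
A_CD = 129.7 mm².
A_DE = 428.8 mm².
δ_AB = 73960·861/(1167·114000) = 0.4787 mm
δ_BC = 39960·594/(1507·114000) = 0.1382 mm
δ_CD = 11160·502/(129.7·114000) = 0.3789 mm
δ_DE = 5000·800/(428.8·114000) = 0.08182 mm
δ = Σδ_i = 1.078 mm.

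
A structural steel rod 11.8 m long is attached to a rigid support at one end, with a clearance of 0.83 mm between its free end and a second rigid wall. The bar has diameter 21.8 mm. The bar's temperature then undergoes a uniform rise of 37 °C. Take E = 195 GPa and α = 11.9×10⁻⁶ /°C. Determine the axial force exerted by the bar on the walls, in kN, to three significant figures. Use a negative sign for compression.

Free thermal expansion αLΔT = 11.9e-6 · 11800 · 37 = 5.196 mm.
The walls engage after the gap closes; constrained expansion = 5.196 − 0.83 = 4.366 mm.
The walls impose strain ε = −(4.366)/11800 = -3.6996e-04; σ = Eε = 195000 · -3.6996e-04 = -72.14 MPa.
Wall reaction R = σ·A = -72.14·373.3 = -26930 N = -26.93 kN.

-26.9 kN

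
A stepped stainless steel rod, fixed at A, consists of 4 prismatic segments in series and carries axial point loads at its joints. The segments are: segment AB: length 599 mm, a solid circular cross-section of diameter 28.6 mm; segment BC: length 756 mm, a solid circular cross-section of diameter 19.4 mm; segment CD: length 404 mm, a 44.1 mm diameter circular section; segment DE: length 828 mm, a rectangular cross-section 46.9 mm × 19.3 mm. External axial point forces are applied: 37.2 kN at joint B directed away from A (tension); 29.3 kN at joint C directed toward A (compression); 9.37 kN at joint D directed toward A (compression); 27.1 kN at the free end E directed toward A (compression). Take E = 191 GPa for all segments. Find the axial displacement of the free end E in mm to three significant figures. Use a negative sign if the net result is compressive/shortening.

Internal axial forces (sectioning from the free end, tension +): N_DE = -27.1 kN, N_CD = -36.47 kN, N_BC = -65.77 kN, N_AB = -28.57 kN.
A_AB = 642.4 mm².
A_BC = 295.6 mm².
A_CD = 1527 mm².
A_DE = 905.2 mm².
δ_AB = -28570·599/(642.4·191000) = -0.1395 mm
δ_BC = -65770·756/(295.6·191000) = -0.8807 mm
δ_CD = -36470·404/(1527·191000) = -0.0505 mm
δ_DE = -27100·828/(905.2·191000) = -0.1298 mm
δ = Σδ_i = -1.2 mm.

-1.20 mm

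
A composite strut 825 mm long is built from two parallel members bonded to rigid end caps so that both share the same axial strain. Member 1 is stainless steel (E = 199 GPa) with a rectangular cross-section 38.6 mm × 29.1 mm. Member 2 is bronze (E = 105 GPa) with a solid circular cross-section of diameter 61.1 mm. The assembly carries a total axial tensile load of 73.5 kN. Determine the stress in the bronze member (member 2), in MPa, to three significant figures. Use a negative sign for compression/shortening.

A_1 = 1123 mm².
A_2 = 2932 mm².
Equal strain + equilibrium ⇒ each member carries load in proportion to AE: A₁E₁ = 223500000 N, A₂E₂ = 307900000 N, ΣAE = 531400000 N.
σ₂ = P·E₂/ΣAE = 73500·105000/531400000 = 14.52 MPa.

14.5 MPa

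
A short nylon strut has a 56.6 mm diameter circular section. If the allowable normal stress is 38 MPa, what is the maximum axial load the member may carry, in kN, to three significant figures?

A = 2516 mm².
P_max = σ_allow · A = 38 · 2516 = 95610 N = 95.61 kN.

95.6 kN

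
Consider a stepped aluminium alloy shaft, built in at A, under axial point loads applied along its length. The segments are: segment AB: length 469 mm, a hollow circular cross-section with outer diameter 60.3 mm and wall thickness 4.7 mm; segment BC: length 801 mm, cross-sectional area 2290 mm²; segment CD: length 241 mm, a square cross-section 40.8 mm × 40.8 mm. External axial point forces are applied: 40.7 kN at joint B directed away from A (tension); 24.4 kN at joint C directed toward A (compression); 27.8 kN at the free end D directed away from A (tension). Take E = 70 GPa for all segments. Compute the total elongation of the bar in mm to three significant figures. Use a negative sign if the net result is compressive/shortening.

0.434 mm

Internal axial forces (sectioning from the free end, tension +): N_CD = 27.8 kN, N_BC = 3.4 kN, N_AB = 44.1 kN.
A_AB = 821 mm².
A_CD = 1665 mm².
δ_AB = 44100·469/(821·70000) = 0.3599 mm
δ_BC = 3400·801/(2290·70000) = 0.01699 mm
δ_CD = 27800·241/(1665·70000) = 0.0575 mm
δ = Σδ_i = 0.4344 mm.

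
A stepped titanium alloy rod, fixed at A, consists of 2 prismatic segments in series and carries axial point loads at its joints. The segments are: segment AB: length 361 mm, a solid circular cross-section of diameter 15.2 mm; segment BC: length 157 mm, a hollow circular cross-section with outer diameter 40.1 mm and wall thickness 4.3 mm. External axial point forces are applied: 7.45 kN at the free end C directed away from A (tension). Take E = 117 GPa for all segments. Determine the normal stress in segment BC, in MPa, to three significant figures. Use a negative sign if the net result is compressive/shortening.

15.4 MPa

Internal axial forces (sectioning from the free end, tension +): N_BC = 7.45 kN, N_AB = 7.45 kN.
A_BC = 483.6 mm².
σ_BC = N_BC/A_BC = 7450/483.6 = 15.4 MPa.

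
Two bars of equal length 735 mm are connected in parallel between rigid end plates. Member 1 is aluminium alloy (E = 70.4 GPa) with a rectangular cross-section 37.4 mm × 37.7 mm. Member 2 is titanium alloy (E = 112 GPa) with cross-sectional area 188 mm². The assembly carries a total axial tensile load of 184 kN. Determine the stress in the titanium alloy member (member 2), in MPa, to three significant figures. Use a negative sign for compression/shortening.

171 MPa

A_1 = 1410 mm².
Equal strain + equilibrium ⇒ each member carries load in proportion to AE: A₁E₁ = 99260000 N, A₂E₂ = 21060000 N, ΣAE = 120300000 N.
σ₂ = P·E₂/ΣAE = 184000·112000/120300000 = 171.3 MPa.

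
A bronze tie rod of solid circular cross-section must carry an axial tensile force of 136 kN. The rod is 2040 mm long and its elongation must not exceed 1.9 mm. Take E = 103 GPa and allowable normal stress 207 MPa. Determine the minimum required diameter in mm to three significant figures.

42.5 mm

Required area A ≥ P/σ_allow = 136000/207 = 657 mm².
For a solid circular section, d ≥ √(4A/π) = 28.92 mm.
Elongation limit: A ≥ PL/(Eδ_allow) = 136000·2040/(103000·1.9) = 1418 mm² ⇒ d ≥ 42.49 mm.
The elongation limit governs.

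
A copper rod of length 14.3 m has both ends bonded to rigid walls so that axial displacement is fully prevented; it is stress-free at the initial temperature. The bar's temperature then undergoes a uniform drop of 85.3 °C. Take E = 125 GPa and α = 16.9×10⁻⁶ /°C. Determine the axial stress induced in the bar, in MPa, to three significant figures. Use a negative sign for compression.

Free thermal expansion αLΔT = 16.9e-6 · 14300 · -85.3 = -20.61 mm.
The walls impose strain ε = −(-20.61)/14300 = 1.4416e-03; σ = Eε = 125000 · 1.4416e-03 = 180.2 MPa.

180 MPa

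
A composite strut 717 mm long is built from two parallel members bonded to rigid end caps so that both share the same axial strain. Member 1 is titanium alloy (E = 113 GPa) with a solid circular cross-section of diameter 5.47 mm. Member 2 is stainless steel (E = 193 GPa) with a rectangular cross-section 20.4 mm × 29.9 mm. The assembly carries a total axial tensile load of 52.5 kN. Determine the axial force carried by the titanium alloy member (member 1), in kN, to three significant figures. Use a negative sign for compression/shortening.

1.16 kN

A_1 = 23.5 mm².
A_2 = 610 mm².
Equal strain + equilibrium ⇒ each member carries load in proportion to AE: A₁E₁ = 2655000 N, A₂E₂ = 117700000 N, ΣAE = 120400000 N.
F₁ = P·A₁E₁/ΣAE = 52500·2655000/120400000 = 1158 N.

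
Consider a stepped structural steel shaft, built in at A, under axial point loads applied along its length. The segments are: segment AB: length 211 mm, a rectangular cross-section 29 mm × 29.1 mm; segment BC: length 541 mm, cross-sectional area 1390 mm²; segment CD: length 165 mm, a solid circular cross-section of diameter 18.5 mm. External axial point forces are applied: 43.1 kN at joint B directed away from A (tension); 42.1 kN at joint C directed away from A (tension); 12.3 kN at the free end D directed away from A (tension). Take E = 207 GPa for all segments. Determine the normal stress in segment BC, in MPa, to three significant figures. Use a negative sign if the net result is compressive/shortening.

39.1 MPa

Internal axial forces (sectioning from the free end, tension +): N_CD = 12.3 kN, N_BC = 54.4 kN, N_AB = 97.5 kN.
σ_BC = N_BC/A_BC = 54400/1390 = 39.14 MPa.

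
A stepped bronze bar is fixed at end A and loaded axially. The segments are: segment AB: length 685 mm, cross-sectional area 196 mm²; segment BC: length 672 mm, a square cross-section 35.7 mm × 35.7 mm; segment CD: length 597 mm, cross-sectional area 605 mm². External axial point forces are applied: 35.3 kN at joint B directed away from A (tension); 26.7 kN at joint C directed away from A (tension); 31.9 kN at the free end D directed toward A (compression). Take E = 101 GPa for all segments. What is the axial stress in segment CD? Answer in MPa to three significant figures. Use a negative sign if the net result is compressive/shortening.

-52.7 MPa

Internal axial forces (sectioning from the free end, tension +): N_CD = -31.9 kN, N_BC = -5.2 kN, N_AB = 30.1 kN.
σ_CD = N_CD/A_CD = -31900/605 = -52.73 MPa.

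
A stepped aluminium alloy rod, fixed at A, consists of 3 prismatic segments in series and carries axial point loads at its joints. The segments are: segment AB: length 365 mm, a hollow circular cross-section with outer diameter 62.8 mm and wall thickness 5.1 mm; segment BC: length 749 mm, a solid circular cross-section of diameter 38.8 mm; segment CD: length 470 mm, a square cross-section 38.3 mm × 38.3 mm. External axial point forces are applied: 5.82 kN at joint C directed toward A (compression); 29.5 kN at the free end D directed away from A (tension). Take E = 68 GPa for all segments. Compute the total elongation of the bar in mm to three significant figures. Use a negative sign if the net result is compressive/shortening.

0.497 mm

Internal axial forces (sectioning from the free end, tension +): N_CD = 29.5 kN, N_BC = 23.68 kN, N_AB = 23.68 kN.
A_AB = 924.5 mm².
A_BC = 1182 mm².
A_CD = 1467 mm².
δ_AB = 23680·365/(924.5·68000) = 0.1375 mm
δ_BC = 23680·749/(1182·68000) = 0.2206 mm
δ_CD = 29500·470/(1467·68000) = 0.139 mm
δ = Σδ_i = 0.4971 mm.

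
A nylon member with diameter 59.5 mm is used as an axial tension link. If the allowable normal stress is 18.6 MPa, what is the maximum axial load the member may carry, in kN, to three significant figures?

A = 2781 mm².
P_max = σ_allow · A = 18.6 · 2781 = 51720 N = 51.72 kN.

51.7 kN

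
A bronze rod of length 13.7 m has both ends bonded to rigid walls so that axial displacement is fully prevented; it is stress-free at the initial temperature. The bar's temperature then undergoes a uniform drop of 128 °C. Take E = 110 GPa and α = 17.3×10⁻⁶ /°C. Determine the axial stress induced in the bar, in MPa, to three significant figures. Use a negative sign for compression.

244 MPa

Free thermal expansion αLΔT = 17.3e-6 · 13700 · -128 = -30.34 mm.
The walls impose strain ε = −(-30.34)/13700 = 2.2144e-03; σ = Eε = 110000 · 2.2144e-03 = 243.6 MPa.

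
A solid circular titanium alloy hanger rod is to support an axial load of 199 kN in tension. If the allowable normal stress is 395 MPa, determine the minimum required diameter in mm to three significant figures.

25.3 mm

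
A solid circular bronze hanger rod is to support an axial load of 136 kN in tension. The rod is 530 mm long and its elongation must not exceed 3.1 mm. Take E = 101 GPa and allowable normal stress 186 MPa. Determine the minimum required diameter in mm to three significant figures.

Required area A ≥ P/σ_allow = 136000/186 = 731.2 mm².
For a solid circular section, d ≥ √(4A/π) = 30.51 mm.
Elongation limit: A ≥ PL/(Eδ_allow) = 136000·530/(101000·3.1) = 230.2 mm² ⇒ d ≥ 17.12 mm.
The stress limit governs.

30.5 mm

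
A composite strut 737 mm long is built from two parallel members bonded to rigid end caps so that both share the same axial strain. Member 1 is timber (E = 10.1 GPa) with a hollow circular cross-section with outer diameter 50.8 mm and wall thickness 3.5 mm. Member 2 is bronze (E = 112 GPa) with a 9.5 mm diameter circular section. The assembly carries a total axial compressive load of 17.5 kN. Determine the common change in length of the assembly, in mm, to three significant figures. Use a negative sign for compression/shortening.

-0.978 mm

A_1 = 520.1 mm².
A_2 = 70.88 mm².
Equal strain + equilibrium ⇒ each member carries load in proportion to AE: A₁E₁ = 5253000 N, A₂E₂ = 7939000 N, ΣAE = 13190000 N.
δ = PL/ΣAE = -17500·737/13190000 = -0.9777 mm.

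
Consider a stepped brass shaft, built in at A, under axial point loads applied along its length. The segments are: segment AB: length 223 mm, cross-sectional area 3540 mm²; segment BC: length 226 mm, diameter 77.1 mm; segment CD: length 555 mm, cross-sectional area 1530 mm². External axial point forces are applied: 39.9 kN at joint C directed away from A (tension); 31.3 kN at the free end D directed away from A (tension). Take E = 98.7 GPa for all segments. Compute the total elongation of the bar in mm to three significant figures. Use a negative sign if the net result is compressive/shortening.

0.195 mm

Internal axial forces (sectioning from the free end, tension +): N_CD = 31.3 kN, N_BC = 71.2 kN, N_AB = 71.2 kN.
A_BC = 4669 mm².
δ_AB = 71200·223/(3540·98700) = 0.04544 mm
δ_BC = 71200·226/(4669·98700) = 0.03492 mm
δ_CD = 31300·555/(1530·98700) = 0.115 mm
δ = Σδ_i = 0.1954 mm.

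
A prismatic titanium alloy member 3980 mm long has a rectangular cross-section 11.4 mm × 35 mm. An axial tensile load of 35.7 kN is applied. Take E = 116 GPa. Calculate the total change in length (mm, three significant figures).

3.07 mm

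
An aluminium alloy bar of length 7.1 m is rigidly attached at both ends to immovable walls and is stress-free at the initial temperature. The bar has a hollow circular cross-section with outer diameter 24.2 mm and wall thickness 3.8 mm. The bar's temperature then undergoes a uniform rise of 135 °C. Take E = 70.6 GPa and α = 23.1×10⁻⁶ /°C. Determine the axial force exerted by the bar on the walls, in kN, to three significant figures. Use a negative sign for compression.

-53.6 kN

Free thermal expansion αLΔT = 23.1e-6 · 7100 · 135 = 22.14 mm.
The walls impose strain ε = −(22.14)/7100 = -3.1185e-03; σ = Eε = 70600 · -3.1185e-03 = -220.2 MPa.
Wall reaction R = σ·A = -220.2·243.5 = -53620 N = -53.62 kN.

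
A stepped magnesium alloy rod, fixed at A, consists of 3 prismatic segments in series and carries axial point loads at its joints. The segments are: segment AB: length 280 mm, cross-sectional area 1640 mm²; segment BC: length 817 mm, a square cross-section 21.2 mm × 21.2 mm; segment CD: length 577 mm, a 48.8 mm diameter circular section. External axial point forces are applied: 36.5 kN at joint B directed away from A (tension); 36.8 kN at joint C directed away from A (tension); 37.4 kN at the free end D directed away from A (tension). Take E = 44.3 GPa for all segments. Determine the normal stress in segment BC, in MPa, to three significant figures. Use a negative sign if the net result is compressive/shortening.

165 MPa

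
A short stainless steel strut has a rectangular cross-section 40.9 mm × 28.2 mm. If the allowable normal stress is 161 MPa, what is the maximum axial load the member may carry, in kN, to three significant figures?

186 kN

A = 1153 mm².
P_max = σ_allow · A = 161 · 1153 = 185700 N = 185.7 kN.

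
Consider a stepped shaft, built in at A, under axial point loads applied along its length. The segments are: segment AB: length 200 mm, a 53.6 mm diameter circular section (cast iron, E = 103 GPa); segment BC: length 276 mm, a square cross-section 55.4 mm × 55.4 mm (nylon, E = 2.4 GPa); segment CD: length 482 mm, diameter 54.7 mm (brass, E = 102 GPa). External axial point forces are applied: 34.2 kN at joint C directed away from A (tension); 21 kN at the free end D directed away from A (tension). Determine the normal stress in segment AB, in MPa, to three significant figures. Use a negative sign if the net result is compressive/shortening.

24.5 MPa

Internal axial forces (sectioning from the free end, tension +): N_CD = 21 kN, N_BC = 55.2 kN, N_AB = 55.2 kN.
A_AB = 2256 mm².
σ_AB = N_AB/A_AB = 55200/2256 = 24.46 MPa.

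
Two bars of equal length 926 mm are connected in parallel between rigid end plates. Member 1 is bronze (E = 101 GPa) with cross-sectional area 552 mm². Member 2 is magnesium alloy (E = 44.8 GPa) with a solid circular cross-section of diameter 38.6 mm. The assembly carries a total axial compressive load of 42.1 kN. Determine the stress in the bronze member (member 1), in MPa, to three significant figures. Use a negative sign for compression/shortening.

-39.3 MPa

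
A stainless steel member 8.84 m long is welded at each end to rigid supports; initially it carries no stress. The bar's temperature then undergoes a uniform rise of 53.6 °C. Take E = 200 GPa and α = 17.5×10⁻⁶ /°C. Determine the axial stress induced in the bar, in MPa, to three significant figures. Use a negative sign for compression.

Free thermal expansion αLΔT = 17.5e-6 · 8840 · 53.6 = 8.292 mm.
The walls impose strain ε = −(8.292)/8840 = -9.3800e-04; σ = Eε = 200000 · -9.3800e-04 = -187.6 MPa.

-188 MPa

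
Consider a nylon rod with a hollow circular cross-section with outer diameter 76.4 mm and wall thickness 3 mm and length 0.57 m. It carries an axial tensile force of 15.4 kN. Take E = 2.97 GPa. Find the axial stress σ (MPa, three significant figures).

A = 691.8 mm².
σ = N/A = 15400/691.8 = 22.26 MPa.

22.3 MPa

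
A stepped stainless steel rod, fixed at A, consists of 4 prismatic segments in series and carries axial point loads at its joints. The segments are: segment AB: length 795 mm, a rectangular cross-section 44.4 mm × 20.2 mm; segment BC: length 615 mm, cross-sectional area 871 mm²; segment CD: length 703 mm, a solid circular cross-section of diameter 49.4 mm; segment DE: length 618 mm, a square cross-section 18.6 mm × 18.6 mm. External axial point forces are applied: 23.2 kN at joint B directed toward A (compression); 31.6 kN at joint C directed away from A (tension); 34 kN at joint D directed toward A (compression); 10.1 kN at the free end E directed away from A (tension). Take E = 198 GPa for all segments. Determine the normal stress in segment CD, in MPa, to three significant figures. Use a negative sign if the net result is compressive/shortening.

Internal axial forces (sectioning from the free end, tension +): N_DE = 10.1 kN, N_CD = -23.9 kN, N_BC = 7.7 kN, N_AB = -15.5 kN.
A_CD = 1917 mm².
σ_CD = N_CD/A_CD = -23900/1917 = -12.47 MPa.

-12.5 MPa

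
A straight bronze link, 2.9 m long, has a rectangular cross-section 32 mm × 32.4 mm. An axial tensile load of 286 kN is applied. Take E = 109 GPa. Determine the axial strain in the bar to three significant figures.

A = 1037 mm².
σ = N/A = 275.8 MPa; ε = σ/E = 275.8/109000 = 2.531e-03.

0.00253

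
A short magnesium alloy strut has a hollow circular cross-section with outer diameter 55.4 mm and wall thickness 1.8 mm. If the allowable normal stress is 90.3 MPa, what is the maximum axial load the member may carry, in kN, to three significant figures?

27.4 kN

A = 303.1 mm².
P_max = σ_allow · A = 90.3 · 303.1 = 27370 N = 27.37 kN.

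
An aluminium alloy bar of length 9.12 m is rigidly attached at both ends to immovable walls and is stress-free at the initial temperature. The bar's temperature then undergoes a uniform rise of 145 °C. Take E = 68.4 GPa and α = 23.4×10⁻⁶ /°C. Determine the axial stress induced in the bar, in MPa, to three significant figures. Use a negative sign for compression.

Free thermal expansion αLΔT = 23.4e-6 · 9120 · 145 = 30.94 mm.
The walls impose strain ε = −(30.94)/9120 = -3.3930e-03; σ = Eε = 68400 · -3.3930e-03 = -232.1 MPa.

-232 MPa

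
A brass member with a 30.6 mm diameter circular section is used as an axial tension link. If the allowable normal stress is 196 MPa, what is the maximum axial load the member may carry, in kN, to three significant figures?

144 kN

A = 735.4 mm².
P_max = σ_allow · A = 196 · 735.4 = 144100 N = 144.1 kN.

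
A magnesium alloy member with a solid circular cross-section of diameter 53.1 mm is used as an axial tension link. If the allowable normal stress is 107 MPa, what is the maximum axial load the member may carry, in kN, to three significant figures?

237 kN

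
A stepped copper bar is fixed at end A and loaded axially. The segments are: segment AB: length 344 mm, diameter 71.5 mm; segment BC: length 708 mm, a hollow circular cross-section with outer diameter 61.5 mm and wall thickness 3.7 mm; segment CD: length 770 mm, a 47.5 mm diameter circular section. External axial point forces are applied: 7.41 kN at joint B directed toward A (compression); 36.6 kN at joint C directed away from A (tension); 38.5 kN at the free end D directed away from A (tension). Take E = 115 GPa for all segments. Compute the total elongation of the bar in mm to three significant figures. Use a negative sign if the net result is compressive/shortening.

0.884 mm

Internal axial forces (sectioning from the free end, tension +): N_CD = 38.5 kN, N_BC = 75.1 kN, N_AB = 67.69 kN.
A_AB = 4015 mm².
A_BC = 671.9 mm².
A_CD = 1772 mm².
δ_AB = 67690·344/(4015·115000) = 0.05043 mm
δ_BC = 75100·708/(671.9·115000) = 0.6882 mm
δ_CD = 38500·770/(1772·115000) = 0.1455 mm
δ = Σδ_i = 0.8841 mm.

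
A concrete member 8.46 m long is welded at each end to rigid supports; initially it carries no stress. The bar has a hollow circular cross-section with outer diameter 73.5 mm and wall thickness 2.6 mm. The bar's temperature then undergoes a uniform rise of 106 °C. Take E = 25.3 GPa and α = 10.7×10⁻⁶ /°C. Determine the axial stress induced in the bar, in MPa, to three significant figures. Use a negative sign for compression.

Free thermal expansion αLΔT = 10.7e-6 · 8460 · 106 = 9.595 mm.
The walls impose strain ε = −(9.595)/8460 = -1.1342e-03; σ = Eε = 25300 · -1.1342e-03 = -28.7 MPa.

-28.7 MPa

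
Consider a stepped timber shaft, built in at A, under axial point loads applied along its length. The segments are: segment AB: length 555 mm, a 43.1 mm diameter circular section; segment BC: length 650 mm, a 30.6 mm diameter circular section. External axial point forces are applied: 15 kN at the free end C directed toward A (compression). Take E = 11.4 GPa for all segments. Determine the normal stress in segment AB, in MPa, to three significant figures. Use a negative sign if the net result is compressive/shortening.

-10.3 MPa

Internal axial forces (sectioning from the free end, tension +): N_BC = -15 kN, N_AB = -15 kN.
A_AB = 1459 mm².
σ_AB = N_AB/A_AB = -15000/1459 = -10.28 MPa.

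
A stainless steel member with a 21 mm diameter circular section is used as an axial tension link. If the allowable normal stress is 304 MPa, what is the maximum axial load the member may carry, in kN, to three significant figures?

A = 346.4 mm².
P_max = σ_allow · A = 304 · 346.4 = 105300 N = 105.3 kN.

105 kN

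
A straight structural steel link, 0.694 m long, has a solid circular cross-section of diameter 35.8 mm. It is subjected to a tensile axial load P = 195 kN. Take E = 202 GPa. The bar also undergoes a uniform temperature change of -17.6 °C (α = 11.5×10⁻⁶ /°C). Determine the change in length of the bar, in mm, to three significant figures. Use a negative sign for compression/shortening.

A = 1007 mm².
δ_mech = NL/(AE) = 195000·694/(1007·202000) = 0.6656 mm.
δ_thermal = αLΔT = 11.5e-6·694·-17.6 = -0.1405 mm.
δ = δ_mech + δ_thermal = 0.5251 mm.

0.525 mm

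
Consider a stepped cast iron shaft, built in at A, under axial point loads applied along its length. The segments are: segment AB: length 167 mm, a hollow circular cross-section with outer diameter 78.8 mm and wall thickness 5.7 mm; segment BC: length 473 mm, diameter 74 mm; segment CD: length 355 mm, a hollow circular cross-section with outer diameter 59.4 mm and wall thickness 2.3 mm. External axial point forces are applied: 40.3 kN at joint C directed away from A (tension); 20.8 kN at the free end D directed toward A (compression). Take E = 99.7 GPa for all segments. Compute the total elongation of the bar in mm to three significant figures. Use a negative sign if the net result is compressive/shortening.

Internal axial forces (sectioning from the free end, tension +): N_CD = -20.8 kN, N_BC = 19.5 kN, N_AB = 19.5 kN.
A_AB = 1309 mm².
A_BC = 4301 mm².
A_CD = 412.6 mm².
δ_AB = 19500·167/(1309·99700) = 0.02495 mm
δ_BC = 19500·473/(4301·99700) = 0.02151 mm
δ_CD = -20800·355/(412.6·99700) = -0.1795 mm
δ = Σδ_i = -0.133 mm.

-0.133 mm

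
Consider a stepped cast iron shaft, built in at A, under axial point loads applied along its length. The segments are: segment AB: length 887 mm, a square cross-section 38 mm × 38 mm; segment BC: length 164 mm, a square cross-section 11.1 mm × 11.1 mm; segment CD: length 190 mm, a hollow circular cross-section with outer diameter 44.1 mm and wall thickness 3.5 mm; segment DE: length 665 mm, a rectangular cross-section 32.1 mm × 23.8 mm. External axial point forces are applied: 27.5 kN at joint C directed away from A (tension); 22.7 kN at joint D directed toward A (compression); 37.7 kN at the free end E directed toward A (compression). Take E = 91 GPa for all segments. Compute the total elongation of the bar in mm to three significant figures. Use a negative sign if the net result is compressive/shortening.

Internal axial forces (sectioning from the free end, tension +): N_DE = -37.7 kN, N_CD = -60.4 kN, N_BC = -32.9 kN, N_AB = -32.9 kN.
A_AB = 1444 mm².
A_BC = 123.2 mm².
A_CD = 446.4 mm².
A_DE = 764 mm².
δ_AB = -32900·887/(1444·91000) = -0.2221 mm
δ_BC = -32900·164/(123.2·91000) = -0.4812 mm
δ_CD = -60400·190/(446.4·91000) = -0.2825 mm
δ_DE = -37700·665/(764·91000) = -0.3606 mm
δ = Σδ_i = -1.346 mm.

-1.35 mm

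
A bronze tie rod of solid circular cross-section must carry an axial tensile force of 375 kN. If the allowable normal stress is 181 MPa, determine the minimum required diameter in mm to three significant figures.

Required area A ≥ P/σ_allow = 375000/181 = 2072 mm².
For a solid circular section, d ≥ √(4A/π) = 51.36 mm.

51.4 mm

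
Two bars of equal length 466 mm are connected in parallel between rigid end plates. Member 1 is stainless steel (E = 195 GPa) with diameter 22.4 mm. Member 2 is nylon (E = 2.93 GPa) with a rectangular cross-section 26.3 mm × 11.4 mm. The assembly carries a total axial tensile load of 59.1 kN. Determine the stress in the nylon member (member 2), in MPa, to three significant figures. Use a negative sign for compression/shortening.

2.23 MPa

A_1 = 394.1 mm².
A_2 = 299.8 mm².
Equal strain + equilibrium ⇒ each member carries load in proportion to AE: A₁E₁ = 76850000 N, A₂E₂ = 878500 N, ΣAE = 77720000 N.
σ₂ = P·E₂/ΣAE = 59100·2930/77720000 = 2.228 MPa.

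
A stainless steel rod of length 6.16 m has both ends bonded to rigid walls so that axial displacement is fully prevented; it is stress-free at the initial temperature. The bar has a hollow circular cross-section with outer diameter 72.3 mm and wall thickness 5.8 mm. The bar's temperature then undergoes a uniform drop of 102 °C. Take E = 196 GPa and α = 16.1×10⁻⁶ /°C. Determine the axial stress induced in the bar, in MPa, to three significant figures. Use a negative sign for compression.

Free thermal expansion αLΔT = 16.1e-6 · 6160 · -102 = -10.12 mm.
The walls impose strain ε = −(-10.12)/6160 = 1.6422e-03; σ = Eε = 196000 · 1.6422e-03 = 321.9 MPa.

322 MPa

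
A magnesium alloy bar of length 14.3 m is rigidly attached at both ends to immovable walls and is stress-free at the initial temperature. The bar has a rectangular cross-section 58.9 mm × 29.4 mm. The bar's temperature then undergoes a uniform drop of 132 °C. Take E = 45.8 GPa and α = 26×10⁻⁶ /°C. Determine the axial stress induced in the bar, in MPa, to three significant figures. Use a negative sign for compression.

Free thermal expansion αLΔT = 26e-6 · 14300 · -132 = -49.08 mm.
The walls impose strain ε = −(-49.08)/14300 = 3.4320e-03; σ = Eε = 45800 · 3.4320e-03 = 157.2 MPa.

157 MPa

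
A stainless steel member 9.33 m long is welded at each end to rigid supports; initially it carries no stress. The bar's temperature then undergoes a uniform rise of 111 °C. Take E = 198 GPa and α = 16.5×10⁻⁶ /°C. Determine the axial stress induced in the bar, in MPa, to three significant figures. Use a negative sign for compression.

-363 MPa

Free thermal expansion αLΔT = 16.5e-6 · 9330 · 111 = 17.09 mm.
The walls impose strain ε = −(17.09)/9330 = -1.8315e-03; σ = Eε = 198000 · -1.8315e-03 = -362.6 MPa.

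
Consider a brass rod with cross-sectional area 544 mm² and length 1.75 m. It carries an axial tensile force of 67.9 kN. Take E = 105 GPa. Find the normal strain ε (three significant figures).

σ = N/A = 124.8 MPa; ε = σ/E = 124.8/105000 = 1.189e-03.

0.00119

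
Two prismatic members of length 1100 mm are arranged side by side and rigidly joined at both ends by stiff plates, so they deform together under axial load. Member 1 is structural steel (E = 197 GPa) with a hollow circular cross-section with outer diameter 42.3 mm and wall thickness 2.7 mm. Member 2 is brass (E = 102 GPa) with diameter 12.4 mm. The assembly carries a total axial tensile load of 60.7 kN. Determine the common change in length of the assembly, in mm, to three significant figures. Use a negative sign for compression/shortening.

A_1 = 335.9 mm².
A_2 = 120.8 mm².
Equal strain + equilibrium ⇒ each member carries load in proportion to AE: A₁E₁ = 66170000 N, A₂E₂ = 12320000 N, ΣAE = 78490000 N.
δ = PL/ΣAE = 60700·1100/78490000 = 0.8507 mm.

0.851 mm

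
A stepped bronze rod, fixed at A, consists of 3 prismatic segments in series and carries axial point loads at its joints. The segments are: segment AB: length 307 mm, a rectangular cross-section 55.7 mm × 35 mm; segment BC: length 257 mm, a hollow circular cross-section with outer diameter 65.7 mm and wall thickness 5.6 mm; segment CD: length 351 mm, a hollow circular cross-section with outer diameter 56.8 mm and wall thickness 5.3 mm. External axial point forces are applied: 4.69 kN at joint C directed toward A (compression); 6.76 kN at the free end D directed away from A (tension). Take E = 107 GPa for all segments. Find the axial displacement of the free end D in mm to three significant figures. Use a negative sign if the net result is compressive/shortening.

0.0336 mm

Internal axial forces (sectioning from the free end, tension +): N_CD = 6.76 kN, N_BC = 2.07 kN, N_AB = 2.07 kN.
A_AB = 1950 mm².
A_BC = 1057 mm².
A_CD = 857.5 mm².
δ_AB = 2070·307/(1950·107000) = 0.003047 mm
δ_BC = 2070·257/(1057·107000) = 0.004702 mm
δ_CD = 6760·351/(857.5·107000) = 0.02586 mm
δ = Σδ_i = 0.03361 mm.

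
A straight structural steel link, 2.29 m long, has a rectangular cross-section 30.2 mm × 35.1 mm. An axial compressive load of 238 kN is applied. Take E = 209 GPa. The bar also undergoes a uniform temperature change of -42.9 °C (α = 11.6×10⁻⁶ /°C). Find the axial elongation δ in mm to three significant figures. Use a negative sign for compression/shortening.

-3.60 mm

A = 1060 mm².
δ_mech = NL/(AE) = -238000·2290/(1060·209000) = -2.46 mm.
δ_thermal = αLΔT = 11.6e-6·2290·-42.9 = -1.14 mm.
δ = δ_mech + δ_thermal = -3.6 mm.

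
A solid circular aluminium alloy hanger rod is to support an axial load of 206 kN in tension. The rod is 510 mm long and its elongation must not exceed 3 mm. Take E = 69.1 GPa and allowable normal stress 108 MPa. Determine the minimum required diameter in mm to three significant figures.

49.3 mm

Required area A ≥ P/σ_allow = 206000/108 = 1907 mm².
For a solid circular section, d ≥ √(4A/π) = 49.28 mm.
Elongation limit: A ≥ PL/(Eδ_allow) = 206000·510/(69100·3) = 506.8 mm² ⇒ d ≥ 25.4 mm.
The stress limit governs.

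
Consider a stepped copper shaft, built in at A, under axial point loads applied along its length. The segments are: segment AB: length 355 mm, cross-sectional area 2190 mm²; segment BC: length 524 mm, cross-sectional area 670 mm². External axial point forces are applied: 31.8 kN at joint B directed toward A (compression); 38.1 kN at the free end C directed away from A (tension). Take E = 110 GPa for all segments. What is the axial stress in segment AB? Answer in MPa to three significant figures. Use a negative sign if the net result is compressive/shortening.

Internal axial forces (sectioning from the free end, tension +): N_BC = 38.1 kN, N_AB = 6.3 kN.
σ_AB = N_AB/A_AB = 6300/2190 = 2.877 MPa.

2.88 MPa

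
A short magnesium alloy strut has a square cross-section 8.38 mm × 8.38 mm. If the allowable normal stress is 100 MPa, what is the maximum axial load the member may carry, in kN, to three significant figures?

A = 70.22 mm².
P_max = σ_allow · A = 100 · 70.22 = 7022 N = 7.022 kN.

7.02 kN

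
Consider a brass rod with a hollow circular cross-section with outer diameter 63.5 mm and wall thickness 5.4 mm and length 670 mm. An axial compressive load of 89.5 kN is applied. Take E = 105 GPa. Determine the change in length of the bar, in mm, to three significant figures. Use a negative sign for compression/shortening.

-0.579 mm

A = 985.6 mm².
δ_mech = NL/(AE) = -89500·670/(985.6·105000) = -0.5794 mm.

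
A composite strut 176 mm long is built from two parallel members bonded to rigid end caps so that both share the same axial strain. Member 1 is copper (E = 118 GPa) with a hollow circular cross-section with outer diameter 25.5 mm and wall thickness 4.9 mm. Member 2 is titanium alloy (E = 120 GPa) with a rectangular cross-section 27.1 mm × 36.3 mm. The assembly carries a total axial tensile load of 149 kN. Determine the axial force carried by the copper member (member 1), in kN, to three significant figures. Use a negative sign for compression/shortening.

A_1 = 317.1 mm².
A_2 = 983.7 mm².
Equal strain + equilibrium ⇒ each member carries load in proportion to AE: A₁E₁ = 37420000 N, A₂E₂ = 118000000 N, ΣAE = 155500000 N.
F₁ = P·A₁E₁/ΣAE = 149000·37420000/155500000 = 35860 N.

35.9 kN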